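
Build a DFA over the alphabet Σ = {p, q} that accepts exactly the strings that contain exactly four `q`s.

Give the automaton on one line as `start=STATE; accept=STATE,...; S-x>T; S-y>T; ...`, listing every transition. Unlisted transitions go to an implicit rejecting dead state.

Count `q`s, saturating at 5: states s0 through s4 mean 0 through 4 `q`s seen; s5 means more than 4. Each `q` increments (capped at s5); other symbols loop. Accept from {s4}.
6 states suffice.
        p   q  
>  s0   s0  s1 
   s1   s1  s2 
   s2   s2  s3 
   s3   s3  s4 
 * s4   s4  s5 
   s5   s5  s5 
(> = start, * = accepting)

start=s0; accept=s4; s0-p>s0; s0-q>s1; s1-p>s1; s1-q>s2; s2-p>s2; s2-q>s3; s3-p>s3; s3-q>s4; s4-p>s4; s4-q>s5; s5-p>s5; s5-q>s5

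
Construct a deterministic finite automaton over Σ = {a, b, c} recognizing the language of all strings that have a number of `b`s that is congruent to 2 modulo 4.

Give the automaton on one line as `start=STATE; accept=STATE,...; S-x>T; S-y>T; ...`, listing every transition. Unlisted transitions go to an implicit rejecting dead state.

start=s0; accept=s2; s0-a>s0; s0-b>s1; s0-c>s0; s1-a>s1; s1-b>s2; s1-c>s1; s2-a>s2; s2-b>s3; s2-c>s2; s3-a>s3; s3-b>s0; s3-c>s3

Keep the running count of `b`s modulo 4: each `b` advances along the cycle s0 → s1 → s2 → s3 → s0 while other symbols loop. Accept at s2.
A 4-state machine:
        a   b   c  
>  s0   s0  s1  s0 
   s1   s1  s2  s1 
 * s2   s2  s3  s2 
   s3   s3  s0  s3 
(> = start, * = accepting)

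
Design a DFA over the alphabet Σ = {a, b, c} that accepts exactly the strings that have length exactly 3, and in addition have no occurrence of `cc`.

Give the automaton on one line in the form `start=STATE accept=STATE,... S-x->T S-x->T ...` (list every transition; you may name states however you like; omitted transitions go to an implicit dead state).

start=q0 accept=q6 q0-a->q1 q0-b->q1 q0-c->q2 q1-a->q3 q1-b->q3 q1-c->q4 q2-a->q3 q2-b->q3 q2-c->q5 q3-a->q6 q3-b->q6 q3-c->q6 q4-a->q6 q4-b->q6 q4-c->q5 q5-a->q5 q5-b->q5 q5-c->q5 q6-a->q5 q6-b->q5 q6-c->q5

Run two small machines in parallel and take their product. The first has 5 states tracking the input length, saturating at 4; the second has 3 states tracking partial matches of the forbidden pattern `cc`. A product state is a pair (one from each), accepting exactly when both do. After merging equivalent states the machine shrinks.
A 7-state machine:
        a   b   c  
>  q0   q1  q1  q2 
   q1   q3  q3  q4 
   q2   q3  q3  q5 
   q3   q6  q6  q6 
   q4   q6  q6  q5 
   q5   q5  q5  q5 
 * q6   q5  q5  q5 
(> = start, * = accepting)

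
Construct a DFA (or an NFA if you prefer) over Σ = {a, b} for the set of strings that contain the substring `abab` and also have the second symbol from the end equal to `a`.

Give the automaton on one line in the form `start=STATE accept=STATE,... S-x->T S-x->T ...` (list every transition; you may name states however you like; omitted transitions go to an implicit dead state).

start=q0 accept=q4,q7 q0-a->q1 q0-b->q0 q1-a->q1 q1-b->q2 q2-a->q3 q2-b->q0 q3-a->q1 q3-b->q4 q4-a->q5 q4-b->q6 q5-a->q7 q5-b->q4 q6-a->q5 q6-b->q6 q7-a->q7 q7-b->q4

Run two small machines in parallel and take their product. The first has 5 states tracking whether and how much of `abab` has been seen; the second has 7 states tracking the last 2 symbols read. A product state is a pair (one from each), accepting exactly when both do. After merging equivalent states the machine shrinks.
        a   b  
>  q0   q1  q0 
   q1   q1  q2 
   q2   q3  q0 
   q3   q1  q4 
 * q4   q5  q6 
   q5   q7  q4 
   q6   q5  q6 
 * q7   q7  q4 
(> = start, * = accepting)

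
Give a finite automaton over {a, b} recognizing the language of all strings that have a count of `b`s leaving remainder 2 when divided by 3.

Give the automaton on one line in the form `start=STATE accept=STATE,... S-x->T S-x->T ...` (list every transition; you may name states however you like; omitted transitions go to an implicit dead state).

The only thing that matters is how many `b`s have appeared, reduced mod 3. Use one state per residue: q0 for 0, …, q2 for 2. Reading `b` moves to the next residue; anything else stays put. q2 is accepting.
With 3 states:
        a   b  
>  q0   q0  q1 
   q1   q1  q2 
 * q2   q2  q0 
(> = start, * = accepting)

start=q0 accept=q2 q0-a->q0 q0-b->q1 q1-a->q1 q1-b->q2 q2-a->q2 q2-b->q0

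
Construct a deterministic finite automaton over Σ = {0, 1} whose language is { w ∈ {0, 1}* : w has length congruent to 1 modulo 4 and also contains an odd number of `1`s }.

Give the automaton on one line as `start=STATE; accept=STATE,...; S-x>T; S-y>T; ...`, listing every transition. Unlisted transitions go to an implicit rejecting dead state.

start=s0; accept=s2; s0-0>s1; s0-1>s2; s1-0>s3; s1-1>s4; s2-0>s4; s2-1>s3; s3-0>s5; s3-1>s6; s4-0>s6; s4-1>s5; s5-0>s0; s5-1>s7; s6-0>s7; s6-1>s0; s7-0>s2; s7-1>s1

Run two small machines in parallel and take their product. One (4 states) tracks the input length modulo 4; the other (2 states) tracks the count of `1`s modulo 2. Each combined state is a pair, one component from each; accept when both components accept.
With 8 states:
        0   1  
>  s0   s1  s2 
   s1   s3  s4 
 * s2   s4  s3 
   s3   s5  s6 
   s4   s6  s5 
   s5   s0  s7 
   s6   s7  s0 
   s7   s2  s1 
(> = start, * = accepting)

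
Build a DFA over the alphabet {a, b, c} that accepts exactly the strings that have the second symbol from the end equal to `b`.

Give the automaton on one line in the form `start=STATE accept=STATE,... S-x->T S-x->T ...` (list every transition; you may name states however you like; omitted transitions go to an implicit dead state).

A DFA must remember the last 2 symbols (since which symbol is second-to-last isn't known until the input ends). Use one state per possible window of the last ≤2 symbols; accept from those whose window starts with `b`.
13 states suffice.
          a    b    c  
>  q0     q1   q2   q3 
   q1     q4   q5   q6 
   q2     q7   q8   q9 
   q3    q10  q11  q12 
   q4     q4   q5   q6 
   q5     q7   q8   q9 
   q6    q10  q11  q12 
 * q7     q4   q5   q6 
 * q8     q7   q8   q9 
 * q9    q10  q11  q12 
   q10    q4   q5   q6 
   q11    q7   q8   q9 
   q12   q10  q11  q12 
(> = start, * = accepting)

start=q0 accept=q7,q8,q9 q0-a->q1 q0-b->q2 q0-c->q3 q1-a->q4 q1-b->q5 q1-c->q6 q2-a->q7 q2-b->q8 q2-c->q9 q3-a->q10 q3-b->q11 q3-c->q12 q4-a->q4 q4-b->q5 q4-c->q6 q5-a->q7 q5-b->q8 q5-c->q9 q6-a->q10 q6-b->q11 q6-c->q12 q7-a->q4 q7-b->q5 q7-c->q6 q8-a->q7 q8-b->q8 q8-c->q9 q9-a->q10 q9-b->q11 q9-c->q12 q10-a->q4 q10-b->q5 q10-c->q6 q11-a->q7 q11-b->q8 q11-c->q9 q12-a->q10 q12-b->q11 q12-c->q12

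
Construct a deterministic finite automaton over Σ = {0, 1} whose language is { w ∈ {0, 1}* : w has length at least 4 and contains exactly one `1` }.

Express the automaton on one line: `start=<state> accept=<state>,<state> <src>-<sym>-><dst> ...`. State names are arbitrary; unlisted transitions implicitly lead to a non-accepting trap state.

Run two small machines in parallel and take their product. The first has 6 states tracking the input length, saturating at 5; the second has 3 states tracking the count of `1`s, saturating at 2. A product state is a pair (one from each), accepting exactly when both do.
A 15-state machine:
          0    1  
>  S0     S1   S2 
   S1     S3   S4 
   S2     S4   S5 
   S3     S6   S7 
   S4     S7   S8 
   S5     S8   S8 
   S6     S9  S10 
   S7    S10  S11 
   S8    S11  S11 
   S9    S12  S13 
 * S10   S13  S14 
   S11   S14  S14 
   S12   S12  S13 
 * S13   S13  S14 
   S14   S14  S14 
(> = start, * = accepting)

start=S0 accept=S10,S13 S0-0->S1 S0-1->S2 S1-0->S3 S1-1->S4 S2-0->S4 S2-1->S5 S3-0->S6 S3-1->S7 S4-0->S7 S4-1->S8 S5-0->S8 S5-1->S8 S6-0->S9 S6-1->S10 S7-0->S10 S7-1->S11 S8-0->S11 S8-1->S11 S9-0->S12 S9-1->S13 S10-0->S13 S10-1->S14 S11-0->S14 S11-1->S14 S12-0->S12 S12-1->S13 S13-0->S13 S13-1->S14 S14-0->S14 S14-1->S14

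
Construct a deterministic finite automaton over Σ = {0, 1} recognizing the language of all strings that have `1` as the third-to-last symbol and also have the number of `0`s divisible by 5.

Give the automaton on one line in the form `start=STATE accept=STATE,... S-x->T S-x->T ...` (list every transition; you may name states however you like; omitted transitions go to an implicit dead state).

start=s0 accept=s6,s13,s14,s15 s0-0->s1 s0-1->s2 s1-0->s3 s1-1->s1 s2-0->s1 s2-1->s4 s3-0->s5 s3-1->s3 s4-0->s1 s4-1->s6 s5-0->s7 s5-1->s8 s6-0->s1 s6-1->s6 s7-0->s0 s7-1->s9 s8-0->s10 s8-1->s8 s9-0->s11 s9-1->s12 s10-0->s13 s10-1->s9 s11-0->s1 s11-1->s14 s12-0->s15 s12-1->s12 s13-0->s1 s13-1->s2 s14-0->s1 s14-1->s4 s15-0->s1 s15-1->s14

Build one automaton per condition and run them in lockstep. One (15 states) tracks the last 3 symbols read; the other (5 states) tracks the count of `0`s modulo 5. Each combined state is a pair, one component from each; accept when both components accept. Minimizing collapses redundant product states.
16 states suffice.
          0    1  
>  s0     s1   s2 
   s1     s3   s1 
   s2     s1   s4 
   s3     s5   s3 
   s4     s1   s6 
   s5     s7   s8 
 * s6     s1   s6 
   s7     s0   s9 
   s8    s10   s8 
   s9    s11  s12 
   s10   s13   s9 
   s11    s1  s14 
   s12   s15  s12 
 * s13    s1   s2 
 * s14    s1   s4 
 * s15    s1  s14 
(> = start, * = accepting)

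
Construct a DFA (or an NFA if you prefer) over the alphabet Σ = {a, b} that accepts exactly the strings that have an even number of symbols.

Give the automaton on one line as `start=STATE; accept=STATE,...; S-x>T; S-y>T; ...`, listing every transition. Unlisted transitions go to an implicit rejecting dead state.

start=S0; accept=S0; S0-a>S1; S0-b>S1; S1-a>S0; S1-b>S0

Only the length mod 2 matters, so use a 2-cycle: from any state, every input symbol moves to the next state, wrapping S1 back to S0. Mark S0 accepting.
With 2 states:
        a   b  
>* S0   S1  S1 
   S1   S0  S0 
(> = start, * = accepting)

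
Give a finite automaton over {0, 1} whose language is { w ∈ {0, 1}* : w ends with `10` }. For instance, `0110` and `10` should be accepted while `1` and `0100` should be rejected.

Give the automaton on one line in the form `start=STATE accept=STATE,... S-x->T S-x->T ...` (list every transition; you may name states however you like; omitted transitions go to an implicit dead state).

start=q0 accept=q2 q0-0->q0 q0-1->q1 q1-0->q2 q1-1->q1 q2-0->q0 q2-1->q1

Remember how much of `10` the current input suffix matches. State q0 means no match yet; q1 means the last symbol is `1`; q2 means the last 2 symbols are `10`. Only q2 accepts. On a mismatch, fall back to the longest proper suffix that is still a prefix of `10`.
A 3-state machine:
        0   1  
>  q0   q0  q1 
   q1   q2  q1 
 * q2   q0  q1 
(> = start, * = accepting)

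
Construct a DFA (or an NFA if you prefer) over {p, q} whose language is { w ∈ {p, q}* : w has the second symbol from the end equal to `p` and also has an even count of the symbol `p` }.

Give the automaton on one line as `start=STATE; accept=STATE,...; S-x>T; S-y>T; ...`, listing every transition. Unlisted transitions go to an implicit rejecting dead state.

Handle the two conditions separately and then intersect. One (7 states) tracks the last 2 symbols read; the other (2 states) tracks the count of `p`s modulo 2. Each combined state is a pair, one component from each; accept when both components accept. Equivalent product states are then merged.
6 states suffice.
        p   q  
>  s0   s1  s0 
   s1   s2  s3 
 * s2   s1  s4 
   s3   s5  s3 
 * s4   s1  s0 
   s5   s1  s4 
(> = start, * = accepting)

start=s0; accept=s2,s4; s0-p>s1; s0-q>s0; s1-p>s2; s1-q>s3; s2-p>s1; s2-q>s4; s3-p>s5; s3-q>s3; s4-p>s1; s4-q>s0; s5-p>s1; s5-q>s4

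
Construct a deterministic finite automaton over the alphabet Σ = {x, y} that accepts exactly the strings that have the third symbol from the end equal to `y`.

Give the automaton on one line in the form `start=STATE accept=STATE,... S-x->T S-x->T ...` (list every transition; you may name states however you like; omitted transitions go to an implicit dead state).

A DFA must remember the last 3 symbols (since which symbol is third-to-last isn't known until the input ends). Use one state per possible window of the last ≤3 symbols; accept from those whose window starts with `y`.
With 15 states:
          x    y  
>  s0     s1   s2 
   s1     s3   s4 
   s2     s5   s6 
   s3     s7   s8 
   s4     s9  s10 
   s5    s11  s12 
   s6    s13  s14 
   s7     s7   s8 
   s8     s9  s10 
   s9    s11  s12 
   s10   s13  s14 
 * s11    s7   s8 
 * s12    s9  s10 
 * s13   s11  s12 
 * s14   s13  s14 
(> = start, * = accepting)

start=s0 accept=s11,s12,s13,s14 s0-x->s1 s0-y->s2 s1-x->s3 s1-y->s4 s2-x->s5 s2-y->s6 s3-x->s7 s3-y->s8 s4-x->s9 s4-y->s10 s5-x->s11 s5-y->s12 s6-x->s13 s6-y->s14 s7-x->s7 s7-y->s8 s8-x->s9 s8-y->s10 s9-x->s11 s9-y->s12 s10-x->s13 s10-y->s14 s11-x->s7 s11-y->s8 s12-x->s9 s12-y->s10 s13-x->s11 s13-y->s12 s14-x->s13 s14-y->s14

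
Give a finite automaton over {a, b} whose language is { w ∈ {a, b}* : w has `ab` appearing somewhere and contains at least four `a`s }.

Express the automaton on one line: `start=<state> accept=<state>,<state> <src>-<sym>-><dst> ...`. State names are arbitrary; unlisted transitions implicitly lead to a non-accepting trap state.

Run two small machines in parallel and take their product. One (3 states) tracks whether and how much of `ab` has been seen; the other (6 states) tracks the count of `a`s, saturating at 5. Each combined state is a pair, one component from each; accept when both components accept.
An 11-state machine:
          a    b  
>  S0     S1   S0 
   S1     S2   S3 
   S2     S4   S5 
   S3     S5   S3 
   S4     S6   S7 
   S5     S7   S5 
   S6     S8   S9 
   S7     S9   S7 
   S8     S8  S10 
 * S9    S10   S9 
 * S10   S10  S10 
(> = start, * = accepting)

start=S0 accept=S9,S10 S0-a->S1 S0-b->S0 S1-a->S2 S1-b->S3 S2-a->S4 S2-b->S5 S3-a->S5 S3-b->S3 S4-a->S6 S4-b->S7 S5-a->S7 S5-b->S5 S6-a->S8 S6-b->S9 S7-a->S9 S7-b->S7 S8-a->S8 S8-b->S10 S9-a->S10 S9-b->S9 S10-a->S10 S10-b->S10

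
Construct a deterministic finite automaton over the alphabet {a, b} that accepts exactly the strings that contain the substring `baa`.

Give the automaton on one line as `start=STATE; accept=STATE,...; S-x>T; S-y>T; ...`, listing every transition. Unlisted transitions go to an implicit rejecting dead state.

States S0..S2 record the length of the longest prefix of `baa` that matches the current input suffix. Reaching S3 means `baa` has been seen, and we stay there forever. Accept from S3.
        a   b  
>  S0   S0  S1 
   S1   S2  S1 
   S2   S3  S1 
 * S3   S3  S3 
(> = start, * = accepting)

start=S0; accept=S3; S0-a>S0; S0-b>S1; S1-a>S2; S1-b>S1; S2-a>S3; S2-b>S1; S3-a>S3; S3-b>S3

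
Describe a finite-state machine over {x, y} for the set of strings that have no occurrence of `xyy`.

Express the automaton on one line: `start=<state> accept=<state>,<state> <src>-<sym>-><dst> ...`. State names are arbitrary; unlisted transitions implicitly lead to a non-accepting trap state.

Track partial matches of the forbidden pattern `xyy`. State s3 is a dead state reached once `xyy` has occurred; every other state accepts. s0 means no part of `xyy` is currently matched.
With 4 states:
        x   y  
>* s0   s1  s0 
 * s1   s1  s2 
 * s2   s1  s3 
   s3   s3  s3 
(> = start, * = accepting)

start=s0 accept=s0,s1,s2 s0-x->s1 s0-y->s0 s1-x->s1 s1-y->s2 s2-x->s1 s2-y->s3 s3-x->s3 s3-y->s3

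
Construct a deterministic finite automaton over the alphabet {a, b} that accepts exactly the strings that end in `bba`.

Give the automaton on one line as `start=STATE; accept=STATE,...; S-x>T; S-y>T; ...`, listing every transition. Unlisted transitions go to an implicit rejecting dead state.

start=q0; accept=q3; q0-a>q0; q0-b>q1; q1-a>q0; q1-b>q2; q2-a>q3; q2-b>q2; q3-a>q0; q3-b>q1

Let each state record the length of the longest suffix of the input read so far that is also a prefix of `bba`. q1 means the last symbol is `b`; q2 means the last 2 symbols are `bb`; q3 means the last 3 symbols are `bba`. Accept only at q3, where the string currently ends in `bba`.
With 4 states:
        a   b  
>  q0   q0  q1 
   q1   q0  q2 
   q2   q3  q2 
 * q3   q0  q1 
(> = start, * = accepting)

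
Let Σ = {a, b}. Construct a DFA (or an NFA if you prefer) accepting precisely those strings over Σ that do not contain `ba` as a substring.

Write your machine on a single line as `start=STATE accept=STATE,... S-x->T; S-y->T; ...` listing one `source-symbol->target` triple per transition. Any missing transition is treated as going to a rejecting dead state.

Track partial matches of the forbidden pattern `ba`. State q2 is a dead state reached once `ba` has occurred; every other state accepts. q0 means no part of `ba` is currently matched.
3 states suffice.
        a   b  
>* q0   q0  q1 
 * q1   q2  q1 
   q2   q2  q2 
(> = start, * = accepting)

start=q0; accept=q0,q1; q0-a->q0; q0-b->q1; q1-a->q2; q1-b->q1; q2-a->q2; q2-b->q2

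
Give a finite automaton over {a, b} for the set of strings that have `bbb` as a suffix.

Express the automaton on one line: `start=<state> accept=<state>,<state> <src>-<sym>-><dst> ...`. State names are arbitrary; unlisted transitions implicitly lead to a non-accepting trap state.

Remember how much of `bbb` the current input suffix matches. State q0 means no match yet; q1 means the last symbol is `b`; q2 means the last 2 symbols are `bb`; q3 means the last 3 symbols are `bbb`. Only q3 accepts. On a mismatch, fall back to the longest proper suffix that is still a prefix of `bbb`.
A 4-state machine:
        a   b  
>  q0   q0  q1 
   q1   q0  q2 
   q2   q0  q3 
 * q3   q0  q3 
(> = start, * = accepting)

start=q0 accept=q3 q0-a->q0 q0-b->q1 q1-a->q0 q1-b->q2 q2-a->q0 q2-b->q3 q3-a->q0 q3-b->q3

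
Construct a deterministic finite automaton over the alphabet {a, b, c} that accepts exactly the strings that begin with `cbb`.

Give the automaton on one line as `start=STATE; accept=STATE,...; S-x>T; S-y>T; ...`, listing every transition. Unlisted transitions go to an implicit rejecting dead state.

Walk along `cbb` while the input agrees: from q0 take `c` to q1, and so on. Any deviation drops to the rejecting sink q4. Once q3 is reached the prefix is confirmed and every continuation is accepted.
A 5-state machine:
        a   b   c  
>  q0   q4  q4  q1 
   q1   q4  q2  q4 
   q2   q4  q3  q4 
 * q3   q3  q3  q3 
   q4   q4  q4  q4 
(> = start, * = accepting)

start=q0; accept=q3; q0-a>q4; q0-b>q4; q0-c>q1; q1-a>q4; q1-b>q2; q1-c>q4; q2-a>q4; q2-b>q3; q2-c>q4; q3-a>q3; q3-b>q3; q3-c>q3; q4-a>q4; q4-b>q4; q4-c>q4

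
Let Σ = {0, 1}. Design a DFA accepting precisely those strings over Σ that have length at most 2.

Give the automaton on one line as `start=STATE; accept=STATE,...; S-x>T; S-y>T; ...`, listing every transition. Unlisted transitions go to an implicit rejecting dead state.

start=q0; accept=q0,q1,q2; q0-0>q1; q0-1>q1; q1-0>q2; q1-1>q2; q2-0>q3; q2-1>q3; q3-0>q3; q3-1>q3

We only need to distinguish lengths 0, 1, …, 2, and '>2'. Chain q0 → q1 → q2 → q3 on every symbol, with q3 looping. Accepting states: {q0, q1, q2}.
A 4-state machine:
        0   1  
>* q0   q1  q1 
 * q1   q2  q2 
 * q2   q3  q3 
   q3   q3  q3 
(> = start, * = accepting)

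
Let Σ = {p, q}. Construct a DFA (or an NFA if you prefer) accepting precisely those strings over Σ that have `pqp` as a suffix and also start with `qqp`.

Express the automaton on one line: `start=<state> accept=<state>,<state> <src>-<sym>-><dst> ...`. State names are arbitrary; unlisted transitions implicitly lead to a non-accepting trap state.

start=S0 accept=S9 S0-p->S1 S0-q->S2 S1-p->S1 S1-q->S3 S2-p->S1 S2-q->S4 S3-p->S5 S3-q->S6 S4-p->S7 S4-q->S6 S5-p->S1 S5-q->S3 S6-p->S1 S6-q->S6 S7-p->S7 S7-q->S8 S8-p->S9 S8-q->S10 S9-p->S7 S9-q->S8 S10-p->S7 S10-q->S10

Build one automaton per condition and run them in lockstep. One (4 states) tracks how much of the suffix `pqp` has currently been matched; the other (5 states) tracks whether the input so far still matches the prefix `qqp`. Each combined state is a pair, one component from each; accept when both components accept.
An 11-state machine:
          p    q  
>  S0     S1   S2 
   S1     S1   S3 
   S2     S1   S4 
   S3     S5   S6 
   S4     S7   S6 
   S5     S1   S3 
   S6     S1   S6 
   S7     S7   S8 
   S8     S9  S10 
 * S9     S7   S8 
   S10    S7  S10 
(> = start, * = accepting)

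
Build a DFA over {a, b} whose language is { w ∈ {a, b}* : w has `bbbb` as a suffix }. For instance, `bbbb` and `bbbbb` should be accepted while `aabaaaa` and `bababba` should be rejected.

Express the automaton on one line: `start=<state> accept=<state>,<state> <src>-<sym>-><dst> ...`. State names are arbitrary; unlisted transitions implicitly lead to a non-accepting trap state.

Let each state record the length of the longest suffix of the input read so far that is also a prefix of `bbbb`. q1 means the last symbol is `b`; q2 means the last 2 symbols are `bb`; q3 means the last 3 symbols are `bbb`; q4 means the last 4 symbols are `bbbb`. Accept only at q4, where the string currently ends in `bbbb`.
5 states suffice.
        a   b  
>  q0   q0  q1 
   q1   q0  q2 
   q2   q0  q3 
   q3   q0  q4 
 * q4   q0  q4 
(> = start, * = accepting)

start=q0 accept=q4 q0-a->q0 q0-b->q1 q1-a->q0 q1-b->q2 q2-a->q0 q2-b->q3 q3-a->q0 q3-b->q4 q4-a->q0 q4-b->q4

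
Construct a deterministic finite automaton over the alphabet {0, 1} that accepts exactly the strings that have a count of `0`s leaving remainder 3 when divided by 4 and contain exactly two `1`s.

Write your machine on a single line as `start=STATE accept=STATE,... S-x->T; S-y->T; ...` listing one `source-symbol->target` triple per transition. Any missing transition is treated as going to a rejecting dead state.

Handle the two conditions separately and then intersect. The first has 4 states tracking the count of `0`s modulo 4; the second has 4 states tracking the count of `1`s, saturating at 3. A product state is a pair (one from each), accepting exactly when both do. After merging equivalent states the machine shrinks.
A 13-state machine:
          0    1  
>  S0     S1   S2 
   S1     S3   S4 
   S2     S4   S5 
   S3     S6   S7 
   S4     S7   S8 
   S5     S8   S9 
   S6     S0  S10 
   S7    S10  S11 
   S8    S11   S9 
   S9     S9   S9 
   S10    S2  S12 
   S11   S12   S9 
 * S12    S5   S9 
(> = start, * = accepting)

start=S0; accept=S12; S0-0->S1; S0-1->S2; S1-0->S3; S1-1->S4; S2-0->S4; S2-1->S5; S3-0->S6; S3-1->S7; S4-0->S7; S4-1->S8; S5-0->S8; S5-1->S9; S6-0->S0; S6-1->S10; S7-0->S10; S7-1->S11; S8-0->S11; S8-1->S9; S9-0->S9; S9-1->S9; S10-0->S2; S10-1->S12; S11-0->S12; S11-1->S9; S12-0->S5; S12-1->S9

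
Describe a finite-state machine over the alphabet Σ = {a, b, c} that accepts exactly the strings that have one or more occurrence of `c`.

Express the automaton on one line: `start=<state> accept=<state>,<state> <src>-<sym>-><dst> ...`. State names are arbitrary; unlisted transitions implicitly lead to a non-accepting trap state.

start=s0 accept=s1,s2 s0-a->s0 s0-b->s0 s0-c->s1 s1-a->s1 s1-b->s1 s1-c->s2 s2-a->s2 s2-b->s2 s2-c->s2

Only the number of `c`s matters, and only up to 2. Make a chain s0 → s1 → s2 advanced by each `c` (with s2 absorbing); every other symbol self-loops. The accepting set is {s1, s2}.
With 3 states:
        a   b   c  
>  s0   s0  s0  s1 
 * s1   s1  s1  s2 
 * s2   s2  s2  s2 
(> = start, * = accepting)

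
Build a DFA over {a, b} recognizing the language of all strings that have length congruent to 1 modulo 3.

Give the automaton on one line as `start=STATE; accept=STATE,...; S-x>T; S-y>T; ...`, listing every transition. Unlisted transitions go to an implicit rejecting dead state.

start=q0; accept=q1; q0-a>q1; q0-b>q1; q1-a>q2; q1-b>q2; q2-a>q0; q2-b>q0

Only the length mod 3 matters, so use a 3-cycle: from any state, every input symbol moves to the next state, wrapping q2 back to q0. Mark q1 accepting.
A 3-state machine:
        a   b  
>  q0   q1  q1 
 * q1   q2  q2 
   q2   q0  q0 
(> = start, * = accepting)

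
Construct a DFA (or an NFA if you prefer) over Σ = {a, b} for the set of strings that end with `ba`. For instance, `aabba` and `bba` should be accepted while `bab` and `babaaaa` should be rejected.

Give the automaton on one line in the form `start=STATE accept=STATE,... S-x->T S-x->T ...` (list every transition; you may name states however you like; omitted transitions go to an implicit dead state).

Remember how much of `ba` the current input suffix matches. State q0 means no match yet; q1 means the last symbol is `b`; q2 means the last 2 symbols are `ba`. Only q2 accepts. On a mismatch, fall back to the longest proper suffix that is still a prefix of `ba`.
A 3-state machine:
        a   b  
>  q0   q0  q1 
   q1   q2  q1 
 * q2   q0  q1 
(> = start, * = accepting)

start=q0 accept=q2 q0-a->q0 q0-b->q1 q1-a->q2 q1-b->q1 q2-a->q0 q2-b->q1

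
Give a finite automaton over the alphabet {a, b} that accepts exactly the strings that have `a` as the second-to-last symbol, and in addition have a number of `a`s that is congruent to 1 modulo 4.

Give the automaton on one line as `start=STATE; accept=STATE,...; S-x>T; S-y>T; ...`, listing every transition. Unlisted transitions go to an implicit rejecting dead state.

Build one automaton per condition and run them in lockstep. One (7 states) tracks the last 2 symbols read; the other (4 states) tracks the count of `a`s modulo 4. Each combined state is a pair, one component from each; accept when both components accept.
          a    b  
>  q0     q1   q2 
   q1     q3   q4 
   q2     q5   q6 
   q3     q7   q8 
 * q4     q9  q10 
   q5     q3   q4 
   q6     q5   q6 
   q7    q11  q12 
   q8    q13  q14 
   q9     q7   q8 
   q10    q9  q10 
   q11   q15  q16 
   q12   q17  q18 
   q13   q11  q12 
   q14   q13  q14 
 * q15    q3   q4 
   q16    q5   q6 
   q17   q15  q16 
   q18   q17  q18 
(> = start, * = accepting)

start=q0; accept=q4,q15; q0-a>q1; q0-b>q2; q1-a>q3; q1-b>q4; q2-a>q5; q2-b>q6; q3-a>q7; q3-b>q8; q4-a>q9; q4-b>q10; q5-a>q3; q5-b>q4; q6-a>q5; q6-b>q6; q7-a>q11; q7-b>q12; q8-a>q13; q8-b>q14; q9-a>q7; q9-b>q8; q10-a>q9; q10-b>q10; q11-a>q15; q11-b>q16; q12-a>q17; q12-b>q18; q13-a>q11; q13-b>q12; q14-a>q13; q14-b>q14; q15-a>q3; q15-b>q4; q16-a>q5; q16-b>q6; q17-a>q15; q17-b>q16; q18-a>q17; q18-b>q18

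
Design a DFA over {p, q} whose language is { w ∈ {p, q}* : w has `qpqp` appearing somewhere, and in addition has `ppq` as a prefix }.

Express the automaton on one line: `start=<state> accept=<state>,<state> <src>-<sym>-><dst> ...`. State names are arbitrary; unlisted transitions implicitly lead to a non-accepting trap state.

start=A accept=I A-p->B A-q->C B-p->D B-q->C C-p->C C-q->C D-p->C D-q->E E-p->F E-q->E F-p->G F-q->H G-p->G G-q->E H-p->I H-q->E I-p->I I-q->I

Run two small machines in parallel and take their product. The first has 5 states tracking whether and how much of `qpqp` has been seen; the second has 5 states tracking whether the input so far still matches the prefix `ppq`. A product state is a pair (one from each), accepting exactly when both do. Equivalent product states are then merged.
With 9 states:
       p  q 
>  A   B  C 
   B   D  C 
   C   C  C 
   D   C  E 
   E   F  E 
   F   G  H 
   G   G  E 
   H   I  E 
 * I   I  I 
(> = start, * = accepting)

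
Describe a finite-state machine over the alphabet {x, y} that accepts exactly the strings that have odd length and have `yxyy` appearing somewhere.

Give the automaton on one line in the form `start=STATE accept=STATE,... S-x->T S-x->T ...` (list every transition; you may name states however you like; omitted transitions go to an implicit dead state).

start=S0 accept=S9 S0-x->S1 S0-y->S2 S1-x->S0 S1-y->S3 S2-x->S4 S2-y->S3 S3-x->S5 S3-y->S2 S4-x->S1 S4-y->S6 S5-x->S0 S5-y->S7 S6-x->S4 S6-y->S8 S7-x->S5 S7-y->S9 S8-x->S9 S8-y->S9 S9-x->S8 S9-y->S8

Run two small machines in parallel and take their product. The first has 2 states tracking the input length modulo 2; the second has 5 states tracking whether and how much of `yxyy` has been seen. A product state is a pair (one from each), accepting exactly when both do.
With 10 states:
        x   y  
>  S0   S1  S2 
   S1   S0  S3 
   S2   S4  S3 
   S3   S5  S2 
   S4   S1  S6 
   S5   S0  S7 
   S6   S4  S8 
   S7   S5  S9 
   S8   S9  S9 
 * S9   S8  S8 
(> = start, * = accepting)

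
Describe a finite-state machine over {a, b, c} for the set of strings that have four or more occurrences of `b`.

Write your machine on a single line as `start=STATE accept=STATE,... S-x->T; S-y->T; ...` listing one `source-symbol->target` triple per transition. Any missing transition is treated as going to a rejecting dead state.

Only the number of `b`s matters, and only up to 5. Make a chain S0 → S1 → S2 → S3 → S4 → S5 advanced by each `b` (with S5 absorbing); every other symbol self-loops. The accepting set is {S4, S5}.
6 states suffice.
        a   b   c  
>  S0   S0  S1  S0 
   S1   S1  S2  S1 
   S2   S2  S3  S2 
   S3   S3  S4  S3 
 * S4   S4  S5  S4 
 * S5   S5  S5  S5 
(> = start, * = accepting)

start=S0; accept=S4,S5; S0-a->S0; S0-b->S1; S0-c->S0; S1-a->S1; S1-b->S2; S1-c->S1; S2-a->S2; S2-b->S3; S2-c->S2; S3-a->S3; S3-b->S4; S3-c->S3; S4-a->S4; S4-b->S5; S4-c->S4; S5-a->S5; S5-b->S5; S5-c->S5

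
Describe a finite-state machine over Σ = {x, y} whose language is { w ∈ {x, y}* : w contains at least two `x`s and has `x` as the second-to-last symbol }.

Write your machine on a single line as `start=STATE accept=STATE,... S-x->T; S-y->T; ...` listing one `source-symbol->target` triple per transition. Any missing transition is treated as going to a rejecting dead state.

start=q0; accept=q3,q7,q8,q11; q0-x->q1; q0-y->q2; q1-x->q3; q1-y->q4; q2-x->q5; q2-y->q6; q3-x->q7; q3-y->q8; q4-x->q9; q4-y->q10; q5-x->q3; q5-y->q4; q6-x->q5; q6-y->q6; q7-x->q7; q7-y->q11; q8-x->q12; q8-y->q13; q9-x->q7; q9-y->q8; q10-x->q9; q10-y->q10; q11-x->q12; q11-y->q14; q12-x->q7; q12-y->q11; q13-x->q12; q13-y->q13; q14-x->q12; q14-y->q14

Run two small machines in parallel and take their product. One (4 states) tracks the count of `x`s, saturating at 3; the other (7 states) tracks the last 2 symbols read. Each combined state is a pair, one component from each; accept when both components accept.
          x    y  
>  q0     q1   q2 
   q1     q3   q4 
   q2     q5   q6 
 * q3     q7   q8 
   q4     q9  q10 
   q5     q3   q4 
   q6     q5   q6 
 * q7     q7  q11 
 * q8    q12  q13 
   q9     q7   q8 
   q10    q9  q10 
 * q11   q12  q14 
   q12    q7  q11 
   q13   q12  q13 
   q14   q12  q14 
(> = start, * = accepting)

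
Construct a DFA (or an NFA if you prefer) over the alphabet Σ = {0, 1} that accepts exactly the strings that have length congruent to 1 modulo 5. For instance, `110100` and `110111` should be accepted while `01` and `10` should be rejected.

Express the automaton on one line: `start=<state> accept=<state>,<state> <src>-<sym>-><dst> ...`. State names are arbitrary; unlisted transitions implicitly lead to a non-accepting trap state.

start=q0 accept=q1 q0-0->q1 q0-1->q1 q1-0->q2 q1-1->q2 q2-0->q3 q2-1->q3 q3-0->q4 q3-1->q4 q4-0->q0 q4-1->q0

Count input length modulo 5: every symbol advances one step around the cycle q0 → q1 → q2 → q3 → q4 → q0. Accept at q1.
With 5 states:
        0   1  
>  q0   q1  q1 
 * q1   q2  q2 
   q2   q3  q3 
   q3   q4  q4 
   q4   q0  q0 
(> = start, * = accepting)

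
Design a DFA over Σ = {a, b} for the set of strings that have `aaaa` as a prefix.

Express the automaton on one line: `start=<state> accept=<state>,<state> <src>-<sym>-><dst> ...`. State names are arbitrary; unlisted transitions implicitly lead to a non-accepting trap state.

start=s0 accept=s4 s0-a->s1 s0-b->s5 s1-a->s2 s1-b->s5 s2-a->s3 s2-b->s5 s3-a->s4 s3-b->s5 s4-a->s4 s4-b->s4 s5-a->s5 s5-b->s5

Walk along `aaaa` while the input agrees: from s0 take `a` to s1, and so on. Any deviation drops to the rejecting sink s5. Once s4 is reached the prefix is confirmed and every continuation is accepted.
With 6 states:
        a   b  
>  s0   s1  s5 
   s1   s2  s5 
   s2   s3  s5 
   s3   s4  s5 
 * s4   s4  s4 
   s5   s5  s5 
(> = start, * = accepting)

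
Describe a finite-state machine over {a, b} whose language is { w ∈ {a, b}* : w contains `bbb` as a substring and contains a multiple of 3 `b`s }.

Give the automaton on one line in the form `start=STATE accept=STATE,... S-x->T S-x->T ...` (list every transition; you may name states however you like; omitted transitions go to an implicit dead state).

Handle the two conditions separately and then intersect. One (4 states) tracks whether and how much of `bbb` has been seen; the other (3 states) tracks the count of `b`s modulo 3. Each combined state is a pair, one component from each; accept when both components accept.
A 12-state machine:
          a    b  
>  q0     q0   q1 
   q1     q2   q3 
   q2     q2   q4 
   q3     q5   q6 
   q4     q5   q7 
   q5     q5   q8 
 * q6     q6   q9 
   q7     q0   q9 
   q8     q0  q10 
   q9     q9  q11 
   q10    q2  q11 
   q11   q11   q6 
(> = start, * = accepting)

start=q0 accept=q6 q0-a->q0 q0-b->q1 q1-a->q2 q1-b->q3 q2-a->q2 q2-b->q4 q3-a->q5 q3-b->q6 q4-a->q5 q4-b->q7 q5-a->q5 q5-b->q8 q6-a->q6 q6-b->q9 q7-a->q0 q7-b->q9 q8-a->q0 q8-b->q10 q9-a->q9 q9-b->q11 q10-a->q2 q10-b->q11 q11-a->q11 q11-b->q6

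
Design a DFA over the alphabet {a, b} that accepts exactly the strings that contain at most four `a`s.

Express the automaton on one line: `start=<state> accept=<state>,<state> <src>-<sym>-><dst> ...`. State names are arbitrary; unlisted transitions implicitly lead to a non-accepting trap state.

start=q0 accept=q0,q1,q2,q3,q4 q0-a->q1 q0-b->q0 q1-a->q2 q1-b->q1 q2-a->q3 q2-b->q2 q3-a->q4 q3-b->q3 q4-a->q5 q4-b->q4 q5-a->q5 q5-b->q5

Only the number of `a`s matters, and only up to 5. Make a chain q0 → q1 → q2 → q3 → q4 → q5 advanced by each `a` (with q5 absorbing); every other symbol self-loops. The accepting set is {q0, q1, q2, q3, q4}.
A 6-state machine:
        a   b  
>* q0   q1  q0 
 * q1   q2  q1 
 * q2   q3  q2 
 * q3   q4  q3 
 * q4   q5  q4 
   q5   q5  q5 
(> = start, * = accepting)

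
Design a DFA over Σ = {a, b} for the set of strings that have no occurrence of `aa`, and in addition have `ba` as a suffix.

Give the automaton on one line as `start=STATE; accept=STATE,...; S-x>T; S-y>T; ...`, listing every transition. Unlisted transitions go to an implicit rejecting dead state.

Run two small machines in parallel and take their product. The first has 3 states tracking partial matches of the forbidden pattern `aa`; the second has 3 states tracking how much of the suffix `ba` has currently been matched. A product state is a pair (one from each), accepting exactly when both do.
With 7 states:
        a   b  
>  s0   s1  s2 
   s1   s3  s2 
   s2   s4  s2 
   s3   s3  s5 
 * s4   s3  s2 
   s5   s6  s5 
   s6   s3  s5 
(> = start, * = accepting)

start=s0; accept=s4; s0-a>s1; s0-b>s2; s1-a>s3; s1-b>s2; s2-a>s4; s2-b>s2; s3-a>s3; s3-b>s5; s4-a>s3; s4-b>s2; s5-a>s6; s5-b>s5; s6-a>s3; s6-b>s5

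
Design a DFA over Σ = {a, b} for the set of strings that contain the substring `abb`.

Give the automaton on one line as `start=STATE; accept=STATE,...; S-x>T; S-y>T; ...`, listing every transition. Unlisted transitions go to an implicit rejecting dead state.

start=S0; accept=S3; S0-a>S1; S0-b>S0; S1-a>S1; S1-b>S2; S2-a>S1; S2-b>S3; S3-a>S3; S3-b>S3

Track how much of `abb` has been matched so far: state S0 is no progress, S3 is the absorbing accept state reached once `abb` has occurred. Intermediate states record partial matches; on a mismatch, fall back to the longest reusable overlap.
4 states suffice.
        a   b  
>  S0   S1  S0 
   S1   S1  S2 
   S2   S1  S3 
 * S3   S3  S3 
(> = start, * = accepting)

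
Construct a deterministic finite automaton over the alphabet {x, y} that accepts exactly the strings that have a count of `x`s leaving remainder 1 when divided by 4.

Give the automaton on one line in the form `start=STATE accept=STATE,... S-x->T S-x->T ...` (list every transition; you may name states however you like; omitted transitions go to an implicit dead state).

The only thing that matters is how many `x`s have appeared, reduced mod 4. Use one state per residue: A for 0, …, D for 3. Reading `x` moves to the next residue; anything else stays put. B is accepting.
4 states suffice.
       x  y 
>  A   B  A 
 * B   C  B 
   C   D  C 
   D   A  D 
(> = start, * = accepting)

start=A accept=B A-x->B A-y->A B-x->C B-y->B C-x->D C-y->C D-x->A D-y->D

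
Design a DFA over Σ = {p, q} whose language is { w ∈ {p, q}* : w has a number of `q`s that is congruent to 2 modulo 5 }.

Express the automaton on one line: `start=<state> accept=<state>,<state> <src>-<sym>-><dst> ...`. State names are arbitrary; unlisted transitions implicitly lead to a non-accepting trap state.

The only thing that matters is how many `q`s have appeared, reduced mod 5. Use one state per residue: A for 0, …, E for 4. Reading `q` moves to the next residue; anything else stays put. C is accepting.
       p  q 
>  A   A  B 
   B   B  C 
 * C   C  D 
   D   D  E 
   E   E  A 
(> = start, * = accepting)

start=A accept=C A-p->A A-q->B B-p->B B-q->C C-p->C C-q->D D-p->D D-q->E E-p->E E-q->A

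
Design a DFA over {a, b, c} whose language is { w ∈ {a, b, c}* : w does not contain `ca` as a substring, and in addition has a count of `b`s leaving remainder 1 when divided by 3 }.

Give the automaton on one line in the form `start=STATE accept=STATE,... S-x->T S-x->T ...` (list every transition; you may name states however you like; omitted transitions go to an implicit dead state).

start=S0 accept=S1,S4 S0-a->S0 S0-b->S1 S0-c->S2 S1-a->S1 S1-b->S3 S1-c->S4 S2-a->S5 S2-b->S1 S2-c->S2 S3-a->S3 S3-b->S0 S3-c->S6 S4-a->S7 S4-b->S3 S4-c->S4 S5-a->S5 S5-b->S7 S5-c->S5 S6-a->S8 S6-b->S0 S6-c->S6 S7-a->S7 S7-b->S8 S7-c->S7 S8-a->S8 S8-b->S5 S8-c->S8

Run two small machines in parallel and take their product. The first has 3 states tracking partial matches of the forbidden pattern `ca`; the second has 3 states tracking the count of `b`s modulo 3. A product state is a pair (one from each), accepting exactly when both do.
        a   b   c  
>  S0   S0  S1  S2 
 * S1   S1  S3  S4 
   S2   S5  S1  S2 
   S3   S3  S0  S6 
 * S4   S7  S3  S4 
   S5   S5  S7  S5 
   S6   S8  S0  S6 
   S7   S7  S8  S7 
   S8   S8  S5  S8 
(> = start, * = accepting)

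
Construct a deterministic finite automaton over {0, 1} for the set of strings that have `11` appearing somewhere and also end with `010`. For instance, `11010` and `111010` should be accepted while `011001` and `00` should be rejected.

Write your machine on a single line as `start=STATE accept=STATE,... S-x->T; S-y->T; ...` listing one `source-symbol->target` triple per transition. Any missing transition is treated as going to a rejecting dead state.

start=q0; accept=q8; q0-0->q1; q0-1->q2; q1-0->q1; q1-1->q3; q2-0->q1; q2-1->q4; q3-0->q5; q3-1->q4; q4-0->q6; q4-1->q4; q5-0->q1; q5-1->q3; q6-0->q6; q6-1->q7; q7-0->q8; q7-1->q4; q8-0->q6; q8-1->q7

Build one automaton per condition and run them in lockstep. One (3 states) tracks whether and how much of `11` has been seen; the other (4 states) tracks how much of the suffix `010` has currently been matched. Each combined state is a pair, one component from each; accept when both components accept.
A 9-state machine:
        0   1  
>  q0   q1  q2 
   q1   q1  q3 
   q2   q1  q4 
   q3   q5  q4 
   q4   q6  q4 
   q5   q1  q3 
   q6   q6  q7 
   q7   q8  q4 
 * q8   q6  q7 
(> = start, * = accepting)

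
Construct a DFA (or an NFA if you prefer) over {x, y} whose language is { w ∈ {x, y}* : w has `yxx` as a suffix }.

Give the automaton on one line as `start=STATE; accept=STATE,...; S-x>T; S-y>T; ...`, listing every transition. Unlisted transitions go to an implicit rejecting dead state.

start=q0; accept=q3; q0-x>q0; q0-y>q1; q1-x>q2; q1-y>q1; q2-x>q3; q2-y>q1; q3-x>q0; q3-y>q1

Remember how much of `yxx` the current input suffix matches. State q0 means no match yet; q1 means the last symbol is `y`; q2 means the last 2 symbols are `yx`; q3 means the last 3 symbols are `yxx`. Only q3 accepts. On a mismatch, fall back to the longest proper suffix that is still a prefix of `yxx`.
With 4 states:
        x   y  
>  q0   q0  q1 
   q1   q2  q1 
   q2   q3  q1 
 * q3   q0  q1 
(> = start, * = accepting)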